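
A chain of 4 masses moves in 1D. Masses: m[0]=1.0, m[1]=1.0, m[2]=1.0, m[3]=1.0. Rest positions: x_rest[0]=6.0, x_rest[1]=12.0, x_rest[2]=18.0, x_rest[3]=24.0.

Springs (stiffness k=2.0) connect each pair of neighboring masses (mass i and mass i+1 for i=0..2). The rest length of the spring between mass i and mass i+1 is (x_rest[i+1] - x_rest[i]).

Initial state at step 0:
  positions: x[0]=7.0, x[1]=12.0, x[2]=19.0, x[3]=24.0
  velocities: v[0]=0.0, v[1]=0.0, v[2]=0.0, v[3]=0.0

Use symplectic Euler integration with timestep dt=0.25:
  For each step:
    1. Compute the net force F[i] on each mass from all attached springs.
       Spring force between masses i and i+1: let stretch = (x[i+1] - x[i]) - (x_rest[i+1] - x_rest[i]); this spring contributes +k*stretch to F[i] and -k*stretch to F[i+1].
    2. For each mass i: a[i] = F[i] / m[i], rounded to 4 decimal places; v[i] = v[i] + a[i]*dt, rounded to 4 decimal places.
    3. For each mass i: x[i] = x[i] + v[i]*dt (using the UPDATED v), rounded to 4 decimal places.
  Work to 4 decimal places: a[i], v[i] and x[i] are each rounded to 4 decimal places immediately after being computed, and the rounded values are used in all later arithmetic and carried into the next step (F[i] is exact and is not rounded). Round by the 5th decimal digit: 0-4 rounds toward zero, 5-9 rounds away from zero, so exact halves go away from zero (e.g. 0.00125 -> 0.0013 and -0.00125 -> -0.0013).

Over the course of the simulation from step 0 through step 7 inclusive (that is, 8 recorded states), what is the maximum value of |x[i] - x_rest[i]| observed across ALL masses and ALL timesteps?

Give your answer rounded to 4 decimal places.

Answer: 1.1675

Derivation:
Step 0: x=[7.0000 12.0000 19.0000 24.0000] v=[0.0000 0.0000 0.0000 0.0000]
Step 1: x=[6.8750 12.2500 18.7500 24.1250] v=[-0.5000 1.0000 -1.0000 0.5000]
Step 2: x=[6.6719 12.6406 18.3594 24.3281] v=[-0.8125 1.5625 -1.5625 0.8125]
Step 3: x=[6.4649 13.0000 18.0000 24.5352] v=[-0.8282 1.4376 -1.4376 0.8282]
Step 4: x=[6.3247 13.1675 17.8325 24.6754] v=[-0.5607 0.6701 -0.6700 0.5606]
Step 5: x=[6.2899 13.0628 17.9373 24.7102] v=[-0.1393 -0.4188 0.4190 0.1392]
Step 6: x=[6.3517 12.7208 18.2794 24.6484] v=[0.2472 -1.3680 1.3682 -0.2473]
Step 7: x=[6.4597 12.2775 18.7228 24.5405] v=[0.4318 -1.7733 1.7734 -0.4318]
Max displacement = 1.1675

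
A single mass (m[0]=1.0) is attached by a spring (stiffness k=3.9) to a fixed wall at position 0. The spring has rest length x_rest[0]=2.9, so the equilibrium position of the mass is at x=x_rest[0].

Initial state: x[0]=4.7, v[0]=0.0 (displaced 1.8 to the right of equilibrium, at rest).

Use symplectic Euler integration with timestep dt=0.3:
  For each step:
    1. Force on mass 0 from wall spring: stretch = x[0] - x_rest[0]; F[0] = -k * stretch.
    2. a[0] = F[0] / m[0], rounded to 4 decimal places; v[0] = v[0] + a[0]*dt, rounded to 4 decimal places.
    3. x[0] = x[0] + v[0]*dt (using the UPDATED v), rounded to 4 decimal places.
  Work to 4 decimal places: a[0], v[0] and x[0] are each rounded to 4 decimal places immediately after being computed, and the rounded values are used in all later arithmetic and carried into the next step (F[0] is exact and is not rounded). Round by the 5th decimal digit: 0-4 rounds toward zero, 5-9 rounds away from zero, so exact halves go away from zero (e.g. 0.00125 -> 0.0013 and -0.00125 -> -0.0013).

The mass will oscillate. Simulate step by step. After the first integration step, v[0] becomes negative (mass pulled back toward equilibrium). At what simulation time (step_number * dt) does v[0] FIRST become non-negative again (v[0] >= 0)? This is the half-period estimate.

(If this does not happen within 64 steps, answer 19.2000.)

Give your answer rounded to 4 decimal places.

Step 0: x=[4.7000] v=[0.0000]
Step 1: x=[4.0682] v=[-2.1060]
Step 2: x=[3.0264] v=[-3.4728]
Step 3: x=[1.9402] v=[-3.6207]
Step 4: x=[1.1909] v=[-2.4977]
Step 5: x=[1.0415] v=[-0.4981]
Step 6: x=[1.5444] v=[1.6764]
First v>=0 after going negative at step 6, time=1.8000

Answer: 1.8000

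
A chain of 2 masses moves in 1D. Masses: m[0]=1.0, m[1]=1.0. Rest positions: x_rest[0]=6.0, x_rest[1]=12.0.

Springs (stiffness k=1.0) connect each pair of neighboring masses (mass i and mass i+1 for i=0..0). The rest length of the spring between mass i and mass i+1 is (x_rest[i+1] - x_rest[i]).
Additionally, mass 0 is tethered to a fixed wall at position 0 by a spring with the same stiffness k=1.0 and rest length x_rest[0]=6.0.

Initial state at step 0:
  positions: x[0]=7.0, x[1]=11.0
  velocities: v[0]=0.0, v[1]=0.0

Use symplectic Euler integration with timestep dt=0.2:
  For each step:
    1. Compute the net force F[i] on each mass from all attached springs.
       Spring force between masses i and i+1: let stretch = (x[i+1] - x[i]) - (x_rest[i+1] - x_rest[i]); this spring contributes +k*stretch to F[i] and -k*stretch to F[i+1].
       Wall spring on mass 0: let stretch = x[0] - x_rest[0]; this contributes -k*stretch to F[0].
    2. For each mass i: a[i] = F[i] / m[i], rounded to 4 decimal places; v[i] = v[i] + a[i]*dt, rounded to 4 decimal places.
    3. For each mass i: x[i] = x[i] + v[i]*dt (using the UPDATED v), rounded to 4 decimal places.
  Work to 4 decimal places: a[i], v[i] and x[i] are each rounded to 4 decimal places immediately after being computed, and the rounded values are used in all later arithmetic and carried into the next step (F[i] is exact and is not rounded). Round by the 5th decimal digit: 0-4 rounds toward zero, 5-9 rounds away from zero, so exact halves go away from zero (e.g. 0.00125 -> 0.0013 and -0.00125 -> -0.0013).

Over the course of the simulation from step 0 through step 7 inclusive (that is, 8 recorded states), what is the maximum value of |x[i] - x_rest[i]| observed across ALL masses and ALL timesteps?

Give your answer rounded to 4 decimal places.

Answer: 1.0072

Derivation:
Step 0: x=[7.0000 11.0000] v=[0.0000 0.0000]
Step 1: x=[6.8800 11.0800] v=[-0.6000 0.4000]
Step 2: x=[6.6528 11.2320] v=[-1.1360 0.7600]
Step 3: x=[6.3427 11.4408] v=[-1.5507 1.0442]
Step 4: x=[5.9828 11.6857] v=[-1.7996 1.2246]
Step 5: x=[5.6117 11.9425] v=[-1.8556 1.2840]
Step 6: x=[5.2693 12.1861] v=[-1.7118 1.2178]
Step 7: x=[4.9928 12.3930] v=[-1.3823 1.0344]
Max displacement = 1.0072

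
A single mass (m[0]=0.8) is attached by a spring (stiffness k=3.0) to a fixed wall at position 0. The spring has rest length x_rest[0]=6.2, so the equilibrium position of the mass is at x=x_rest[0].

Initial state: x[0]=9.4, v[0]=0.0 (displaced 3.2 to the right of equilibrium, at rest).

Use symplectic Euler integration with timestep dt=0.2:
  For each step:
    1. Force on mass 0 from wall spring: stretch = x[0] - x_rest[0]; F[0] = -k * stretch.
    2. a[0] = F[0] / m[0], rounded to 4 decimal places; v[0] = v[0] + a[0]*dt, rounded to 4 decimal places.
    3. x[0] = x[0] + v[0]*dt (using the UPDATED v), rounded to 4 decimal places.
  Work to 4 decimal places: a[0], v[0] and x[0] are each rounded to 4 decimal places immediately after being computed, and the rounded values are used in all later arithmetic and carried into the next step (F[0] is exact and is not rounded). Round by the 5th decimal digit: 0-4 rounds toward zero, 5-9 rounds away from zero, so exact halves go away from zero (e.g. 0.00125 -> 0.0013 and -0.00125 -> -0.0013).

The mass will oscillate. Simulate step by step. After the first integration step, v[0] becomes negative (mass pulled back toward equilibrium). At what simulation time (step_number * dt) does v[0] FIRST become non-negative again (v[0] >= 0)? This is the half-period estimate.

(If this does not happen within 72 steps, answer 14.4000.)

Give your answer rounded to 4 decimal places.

Step 0: x=[9.4000] v=[0.0000]
Step 1: x=[8.9200] v=[-2.4000]
Step 2: x=[8.0320] v=[-4.4400]
Step 3: x=[6.8692] v=[-5.8140]
Step 4: x=[5.6060] v=[-6.3159]
Step 5: x=[4.4319] v=[-5.8704]
Step 6: x=[3.5230] v=[-4.5443]
Step 7: x=[3.0157] v=[-2.5365]
Step 8: x=[2.9860] v=[-0.1483]
Step 9: x=[3.4384] v=[2.2622]
First v>=0 after going negative at step 9, time=1.8000

Answer: 1.8000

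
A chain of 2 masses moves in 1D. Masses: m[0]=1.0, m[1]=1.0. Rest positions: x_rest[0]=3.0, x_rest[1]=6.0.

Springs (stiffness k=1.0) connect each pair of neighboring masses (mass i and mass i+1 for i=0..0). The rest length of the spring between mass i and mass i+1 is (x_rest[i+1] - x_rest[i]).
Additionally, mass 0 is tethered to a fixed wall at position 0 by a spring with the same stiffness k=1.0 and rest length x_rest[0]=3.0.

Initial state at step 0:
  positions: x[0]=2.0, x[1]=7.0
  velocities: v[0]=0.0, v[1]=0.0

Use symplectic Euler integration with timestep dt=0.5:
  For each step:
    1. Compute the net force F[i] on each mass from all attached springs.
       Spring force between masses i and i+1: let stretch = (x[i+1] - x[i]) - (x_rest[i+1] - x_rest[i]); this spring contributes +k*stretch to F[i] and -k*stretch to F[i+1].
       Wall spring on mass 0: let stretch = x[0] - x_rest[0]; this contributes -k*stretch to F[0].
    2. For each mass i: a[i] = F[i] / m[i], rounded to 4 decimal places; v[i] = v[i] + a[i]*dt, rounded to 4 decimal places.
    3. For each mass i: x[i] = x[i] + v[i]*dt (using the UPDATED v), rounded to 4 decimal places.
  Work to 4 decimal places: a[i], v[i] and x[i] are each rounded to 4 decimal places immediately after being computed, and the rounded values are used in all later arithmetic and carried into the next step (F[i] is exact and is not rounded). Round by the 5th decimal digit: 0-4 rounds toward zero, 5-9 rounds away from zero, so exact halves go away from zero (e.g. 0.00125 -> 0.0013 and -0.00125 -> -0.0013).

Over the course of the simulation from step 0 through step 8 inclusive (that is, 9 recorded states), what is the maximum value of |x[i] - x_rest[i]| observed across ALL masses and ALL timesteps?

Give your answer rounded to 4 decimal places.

Step 0: x=[2.0000 7.0000] v=[0.0000 0.0000]
Step 1: x=[2.7500 6.5000] v=[1.5000 -1.0000]
Step 2: x=[3.7500 5.8125] v=[2.0000 -1.3750]
Step 3: x=[4.3282 5.3594] v=[1.1563 -0.9063]
Step 4: x=[4.0821 5.3985] v=[-0.4922 0.0781]
Step 5: x=[3.1446 5.8585] v=[-1.8751 0.9199]
Step 6: x=[2.0994 6.3900] v=[-2.0905 1.0630]
Step 7: x=[1.6020 6.5989] v=[-0.9949 0.4177]
Step 8: x=[1.9533 6.3085] v=[0.7026 -0.5808]
Max displacement = 1.3980

Answer: 1.3980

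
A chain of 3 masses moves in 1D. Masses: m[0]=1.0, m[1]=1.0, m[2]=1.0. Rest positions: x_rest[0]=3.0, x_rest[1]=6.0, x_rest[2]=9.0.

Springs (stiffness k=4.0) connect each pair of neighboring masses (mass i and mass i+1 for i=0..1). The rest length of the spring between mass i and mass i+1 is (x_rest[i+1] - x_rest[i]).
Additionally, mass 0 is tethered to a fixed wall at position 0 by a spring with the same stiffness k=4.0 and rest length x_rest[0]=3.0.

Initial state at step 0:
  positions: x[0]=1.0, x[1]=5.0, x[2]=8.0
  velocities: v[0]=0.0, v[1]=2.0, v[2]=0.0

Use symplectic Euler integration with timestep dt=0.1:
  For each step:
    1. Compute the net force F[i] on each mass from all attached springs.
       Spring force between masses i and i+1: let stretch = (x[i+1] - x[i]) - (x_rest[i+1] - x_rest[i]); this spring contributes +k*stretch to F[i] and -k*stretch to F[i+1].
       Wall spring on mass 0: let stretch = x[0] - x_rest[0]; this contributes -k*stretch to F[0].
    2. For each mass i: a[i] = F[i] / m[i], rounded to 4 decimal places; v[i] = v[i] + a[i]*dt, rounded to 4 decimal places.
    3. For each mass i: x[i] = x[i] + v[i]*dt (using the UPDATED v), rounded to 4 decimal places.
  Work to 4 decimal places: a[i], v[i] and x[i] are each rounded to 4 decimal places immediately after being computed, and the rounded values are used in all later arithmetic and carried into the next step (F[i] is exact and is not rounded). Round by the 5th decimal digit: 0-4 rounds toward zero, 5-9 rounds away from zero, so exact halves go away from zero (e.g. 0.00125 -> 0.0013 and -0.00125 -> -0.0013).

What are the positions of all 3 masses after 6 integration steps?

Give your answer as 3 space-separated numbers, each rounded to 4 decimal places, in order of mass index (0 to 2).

Answer: 3.0464 5.3692 8.1479

Derivation:
Step 0: x=[1.0000 5.0000 8.0000] v=[0.0000 2.0000 0.0000]
Step 1: x=[1.1200 5.1600 8.0000] v=[1.2000 1.6000 0.0000]
Step 2: x=[1.3568 5.2720 8.0064] v=[2.3680 1.1200 0.0640]
Step 3: x=[1.6959 5.3368 8.0234] v=[3.3914 0.6477 0.1702]
Step 4: x=[2.1128 5.3634 8.0530] v=[4.1694 0.2660 0.2956]
Step 5: x=[2.5753 5.3676 8.0950] v=[4.6245 0.0416 0.4198]
Step 6: x=[3.0464 5.3692 8.1479] v=[4.7113 0.0156 0.5288]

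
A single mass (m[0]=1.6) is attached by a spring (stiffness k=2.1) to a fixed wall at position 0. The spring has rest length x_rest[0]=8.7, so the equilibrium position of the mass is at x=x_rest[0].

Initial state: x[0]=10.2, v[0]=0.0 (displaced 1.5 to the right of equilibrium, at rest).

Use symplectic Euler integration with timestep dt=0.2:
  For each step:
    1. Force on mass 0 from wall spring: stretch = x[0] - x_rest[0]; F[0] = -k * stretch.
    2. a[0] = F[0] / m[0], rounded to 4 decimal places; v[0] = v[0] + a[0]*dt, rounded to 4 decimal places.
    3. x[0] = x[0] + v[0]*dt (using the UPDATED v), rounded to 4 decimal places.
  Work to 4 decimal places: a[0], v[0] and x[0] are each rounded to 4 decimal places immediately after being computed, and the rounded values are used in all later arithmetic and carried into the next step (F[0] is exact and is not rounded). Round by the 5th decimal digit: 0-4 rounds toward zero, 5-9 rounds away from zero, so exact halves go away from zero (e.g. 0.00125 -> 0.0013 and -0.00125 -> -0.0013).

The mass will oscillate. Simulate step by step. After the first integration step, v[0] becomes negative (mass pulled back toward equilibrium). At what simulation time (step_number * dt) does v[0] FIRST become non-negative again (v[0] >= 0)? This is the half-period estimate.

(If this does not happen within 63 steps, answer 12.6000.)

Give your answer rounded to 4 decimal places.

Step 0: x=[10.2000] v=[0.0000]
Step 1: x=[10.1212] v=[-0.3938]
Step 2: x=[9.9678] v=[-0.7669]
Step 3: x=[9.7479] v=[-1.0997]
Step 4: x=[9.4729] v=[-1.3748]
Step 5: x=[9.1574] v=[-1.5777]
Step 6: x=[8.8178] v=[-1.6978]
Step 7: x=[8.4721] v=[-1.7287]
Step 8: x=[8.1383] v=[-1.6689]
Step 9: x=[7.8340] v=[-1.5215]
Step 10: x=[7.5752] v=[-1.2942]
Step 11: x=[7.3754] v=[-0.9989]
Step 12: x=[7.2452] v=[-0.6512]
Step 13: x=[7.1913] v=[-0.2693]
Step 14: x=[7.2166] v=[0.1267]
First v>=0 after going negative at step 14, time=2.8000

Answer: 2.8000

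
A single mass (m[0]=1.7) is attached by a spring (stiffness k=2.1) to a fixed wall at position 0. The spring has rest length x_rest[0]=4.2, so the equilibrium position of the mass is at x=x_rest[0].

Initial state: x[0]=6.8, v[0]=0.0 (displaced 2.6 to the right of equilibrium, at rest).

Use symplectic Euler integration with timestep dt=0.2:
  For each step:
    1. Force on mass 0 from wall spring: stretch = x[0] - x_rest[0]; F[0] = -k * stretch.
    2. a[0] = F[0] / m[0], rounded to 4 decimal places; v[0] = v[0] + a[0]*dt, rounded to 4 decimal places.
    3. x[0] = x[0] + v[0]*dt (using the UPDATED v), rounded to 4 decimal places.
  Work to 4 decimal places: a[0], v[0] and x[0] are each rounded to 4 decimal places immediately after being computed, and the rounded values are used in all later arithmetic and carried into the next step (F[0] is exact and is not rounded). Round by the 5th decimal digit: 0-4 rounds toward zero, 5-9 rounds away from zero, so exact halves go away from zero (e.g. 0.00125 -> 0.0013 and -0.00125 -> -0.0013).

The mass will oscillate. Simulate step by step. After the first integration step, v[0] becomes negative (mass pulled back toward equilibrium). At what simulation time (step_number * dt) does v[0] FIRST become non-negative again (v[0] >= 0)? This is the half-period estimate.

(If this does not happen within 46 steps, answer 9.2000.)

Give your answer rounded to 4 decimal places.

Answer: 3.0000

Derivation:
Step 0: x=[6.8000] v=[0.0000]
Step 1: x=[6.6715] v=[-0.6424]
Step 2: x=[6.4209] v=[-1.2530]
Step 3: x=[6.0606] v=[-1.8017]
Step 4: x=[5.6083] v=[-2.2614]
Step 5: x=[5.0864] v=[-2.6093]
Step 6: x=[4.5207] v=[-2.8283]
Step 7: x=[3.9392] v=[-2.9075]
Step 8: x=[3.3706] v=[-2.8431]
Step 9: x=[2.8430] v=[-2.6382]
Step 10: x=[2.3824] v=[-2.3029]
Step 11: x=[2.0116] v=[-1.8538]
Step 12: x=[1.7490] v=[-1.3131]
Step 13: x=[1.6075] v=[-0.7076]
Step 14: x=[1.5941] v=[-0.0671]
Step 15: x=[1.7094] v=[0.5767]
First v>=0 after going negative at step 15, time=3.0000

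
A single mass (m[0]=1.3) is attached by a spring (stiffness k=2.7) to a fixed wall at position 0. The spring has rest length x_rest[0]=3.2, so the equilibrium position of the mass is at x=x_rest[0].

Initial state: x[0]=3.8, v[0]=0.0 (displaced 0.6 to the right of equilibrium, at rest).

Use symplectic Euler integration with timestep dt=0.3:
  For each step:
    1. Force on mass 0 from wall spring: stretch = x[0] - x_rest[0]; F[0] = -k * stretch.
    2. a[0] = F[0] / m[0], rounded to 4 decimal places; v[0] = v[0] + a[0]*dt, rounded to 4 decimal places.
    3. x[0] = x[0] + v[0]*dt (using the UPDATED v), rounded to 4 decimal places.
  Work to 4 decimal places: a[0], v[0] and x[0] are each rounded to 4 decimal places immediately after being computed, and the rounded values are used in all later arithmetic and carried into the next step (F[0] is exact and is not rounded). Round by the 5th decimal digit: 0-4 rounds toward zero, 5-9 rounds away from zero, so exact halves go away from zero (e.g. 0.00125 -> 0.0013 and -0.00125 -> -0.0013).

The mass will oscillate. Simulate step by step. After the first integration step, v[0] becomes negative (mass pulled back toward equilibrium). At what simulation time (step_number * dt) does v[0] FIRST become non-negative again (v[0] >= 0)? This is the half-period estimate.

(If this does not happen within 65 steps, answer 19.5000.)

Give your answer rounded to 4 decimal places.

Step 0: x=[3.8000] v=[0.0000]
Step 1: x=[3.6878] v=[-0.3739]
Step 2: x=[3.4845] v=[-0.6778]
Step 3: x=[3.2280] v=[-0.8551]
Step 4: x=[2.9662] v=[-0.8726]
Step 5: x=[2.7481] v=[-0.7269]
Step 6: x=[2.6145] v=[-0.4453]
Step 7: x=[2.5904] v=[-0.0805]
Step 8: x=[2.6802] v=[0.2993]
First v>=0 after going negative at step 8, time=2.4000

Answer: 2.4000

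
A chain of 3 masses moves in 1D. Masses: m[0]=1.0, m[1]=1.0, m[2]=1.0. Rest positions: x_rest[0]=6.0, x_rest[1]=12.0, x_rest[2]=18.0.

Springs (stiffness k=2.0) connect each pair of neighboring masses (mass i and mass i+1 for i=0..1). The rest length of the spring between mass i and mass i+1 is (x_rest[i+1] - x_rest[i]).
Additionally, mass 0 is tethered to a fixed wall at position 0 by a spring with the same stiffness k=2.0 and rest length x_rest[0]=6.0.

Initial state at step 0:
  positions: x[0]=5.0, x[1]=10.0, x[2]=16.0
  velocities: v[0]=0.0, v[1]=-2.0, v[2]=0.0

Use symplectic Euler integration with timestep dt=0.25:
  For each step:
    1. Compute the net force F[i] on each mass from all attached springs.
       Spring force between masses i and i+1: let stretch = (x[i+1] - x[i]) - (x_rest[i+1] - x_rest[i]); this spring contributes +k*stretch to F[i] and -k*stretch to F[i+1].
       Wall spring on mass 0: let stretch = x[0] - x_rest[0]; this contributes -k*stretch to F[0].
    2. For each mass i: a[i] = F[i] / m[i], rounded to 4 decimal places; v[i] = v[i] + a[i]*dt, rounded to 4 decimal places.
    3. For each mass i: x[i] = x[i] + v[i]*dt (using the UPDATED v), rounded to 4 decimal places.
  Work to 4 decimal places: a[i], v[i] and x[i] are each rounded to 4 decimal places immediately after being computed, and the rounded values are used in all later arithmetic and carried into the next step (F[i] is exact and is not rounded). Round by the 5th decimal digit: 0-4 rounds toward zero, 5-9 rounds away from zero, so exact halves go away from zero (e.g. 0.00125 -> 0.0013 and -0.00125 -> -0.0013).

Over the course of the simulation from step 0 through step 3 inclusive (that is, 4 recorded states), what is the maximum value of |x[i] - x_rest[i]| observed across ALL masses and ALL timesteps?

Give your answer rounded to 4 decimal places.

Step 0: x=[5.0000 10.0000 16.0000] v=[0.0000 -2.0000 0.0000]
Step 1: x=[5.0000 9.6250 16.0000] v=[0.0000 -1.5000 0.0000]
Step 2: x=[4.9531 9.4688 15.9531] v=[-0.1875 -0.6250 -0.1875]
Step 3: x=[4.8516 9.5586 15.8457] v=[-0.4062 0.3593 -0.4297]
Max displacement = 2.5312

Answer: 2.5312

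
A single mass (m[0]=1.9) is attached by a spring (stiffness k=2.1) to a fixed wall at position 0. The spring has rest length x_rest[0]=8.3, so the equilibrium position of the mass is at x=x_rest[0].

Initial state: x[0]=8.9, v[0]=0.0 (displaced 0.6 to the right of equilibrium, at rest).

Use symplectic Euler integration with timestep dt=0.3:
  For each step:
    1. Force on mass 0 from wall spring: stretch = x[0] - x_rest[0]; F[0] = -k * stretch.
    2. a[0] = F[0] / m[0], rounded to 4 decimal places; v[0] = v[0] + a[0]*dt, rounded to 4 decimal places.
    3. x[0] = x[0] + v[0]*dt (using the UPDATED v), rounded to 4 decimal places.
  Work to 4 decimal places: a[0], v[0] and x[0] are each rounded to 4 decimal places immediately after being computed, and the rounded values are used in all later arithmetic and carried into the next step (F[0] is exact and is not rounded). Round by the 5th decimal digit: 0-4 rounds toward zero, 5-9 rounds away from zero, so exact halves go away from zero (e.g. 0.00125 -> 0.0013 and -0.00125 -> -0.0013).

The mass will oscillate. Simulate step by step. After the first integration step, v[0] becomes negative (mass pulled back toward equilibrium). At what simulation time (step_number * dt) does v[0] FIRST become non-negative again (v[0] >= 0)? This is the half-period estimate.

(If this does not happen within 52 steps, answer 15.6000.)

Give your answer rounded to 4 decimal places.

Answer: 3.0000

Derivation:
Step 0: x=[8.9000] v=[0.0000]
Step 1: x=[8.8403] v=[-0.1990]
Step 2: x=[8.7268] v=[-0.3782]
Step 3: x=[8.5709] v=[-0.5197]
Step 4: x=[8.3881] v=[-0.6095]
Step 5: x=[8.1965] v=[-0.6387]
Step 6: x=[8.0152] v=[-0.6044]
Step 7: x=[7.8622] v=[-0.5100]
Step 8: x=[7.7528] v=[-0.3648]
Step 9: x=[7.6978] v=[-0.1834]
Step 10: x=[7.7027] v=[0.0163]
First v>=0 after going negative at step 10, time=3.0000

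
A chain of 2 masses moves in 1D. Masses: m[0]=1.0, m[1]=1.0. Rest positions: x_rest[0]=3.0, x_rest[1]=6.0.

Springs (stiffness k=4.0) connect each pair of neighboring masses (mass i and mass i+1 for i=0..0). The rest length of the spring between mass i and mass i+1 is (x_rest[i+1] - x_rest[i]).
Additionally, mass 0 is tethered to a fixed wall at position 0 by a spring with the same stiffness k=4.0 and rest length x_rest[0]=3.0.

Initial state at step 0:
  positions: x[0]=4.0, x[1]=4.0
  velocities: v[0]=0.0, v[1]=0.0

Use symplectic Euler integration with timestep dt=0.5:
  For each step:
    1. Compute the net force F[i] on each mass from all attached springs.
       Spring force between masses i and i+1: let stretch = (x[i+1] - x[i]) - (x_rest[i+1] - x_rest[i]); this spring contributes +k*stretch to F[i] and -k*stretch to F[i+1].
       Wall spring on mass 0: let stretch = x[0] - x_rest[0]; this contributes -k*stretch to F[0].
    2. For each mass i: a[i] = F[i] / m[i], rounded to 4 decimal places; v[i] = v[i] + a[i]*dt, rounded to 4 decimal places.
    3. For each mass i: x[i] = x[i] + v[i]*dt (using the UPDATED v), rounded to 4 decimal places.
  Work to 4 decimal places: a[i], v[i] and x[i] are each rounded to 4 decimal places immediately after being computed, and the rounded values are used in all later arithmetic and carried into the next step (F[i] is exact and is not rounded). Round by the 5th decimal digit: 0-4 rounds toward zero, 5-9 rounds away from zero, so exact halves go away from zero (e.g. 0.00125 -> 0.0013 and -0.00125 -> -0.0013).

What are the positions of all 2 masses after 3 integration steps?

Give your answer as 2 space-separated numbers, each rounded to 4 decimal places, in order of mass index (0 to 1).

Step 0: x=[4.0000 4.0000] v=[0.0000 0.0000]
Step 1: x=[0.0000 7.0000] v=[-8.0000 6.0000]
Step 2: x=[3.0000 6.0000] v=[6.0000 -2.0000]
Step 3: x=[6.0000 5.0000] v=[6.0000 -2.0000]

Answer: 6.0000 5.0000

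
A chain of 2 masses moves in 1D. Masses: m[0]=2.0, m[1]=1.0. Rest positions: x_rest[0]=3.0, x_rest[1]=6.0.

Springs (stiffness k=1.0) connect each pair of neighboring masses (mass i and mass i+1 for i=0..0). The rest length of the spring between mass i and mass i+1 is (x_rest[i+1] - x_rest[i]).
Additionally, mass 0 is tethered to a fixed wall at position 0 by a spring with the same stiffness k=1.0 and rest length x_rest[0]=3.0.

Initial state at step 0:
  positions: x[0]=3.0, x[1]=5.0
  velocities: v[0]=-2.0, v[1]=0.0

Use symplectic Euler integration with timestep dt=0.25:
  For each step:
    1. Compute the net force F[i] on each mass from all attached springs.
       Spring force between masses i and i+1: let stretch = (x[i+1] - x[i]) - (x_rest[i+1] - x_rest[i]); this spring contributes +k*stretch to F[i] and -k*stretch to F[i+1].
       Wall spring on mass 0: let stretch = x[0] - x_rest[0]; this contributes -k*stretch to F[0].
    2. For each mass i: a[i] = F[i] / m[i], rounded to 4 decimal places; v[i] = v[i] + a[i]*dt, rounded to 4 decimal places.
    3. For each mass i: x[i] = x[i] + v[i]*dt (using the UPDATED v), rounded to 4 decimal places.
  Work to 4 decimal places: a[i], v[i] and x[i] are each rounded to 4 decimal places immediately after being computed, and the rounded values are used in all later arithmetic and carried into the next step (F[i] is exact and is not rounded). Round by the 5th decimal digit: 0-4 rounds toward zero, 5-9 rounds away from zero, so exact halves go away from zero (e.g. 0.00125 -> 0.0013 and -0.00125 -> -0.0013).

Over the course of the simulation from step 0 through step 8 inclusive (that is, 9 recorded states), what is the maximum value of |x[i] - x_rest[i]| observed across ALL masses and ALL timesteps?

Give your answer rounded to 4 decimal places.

Answer: 2.5495

Derivation:
Step 0: x=[3.0000 5.0000] v=[-2.0000 0.0000]
Step 1: x=[2.4688 5.0625] v=[-2.1250 0.2500]
Step 2: x=[1.9415 5.1504] v=[-2.1094 0.3516]
Step 3: x=[1.4538 5.2253] v=[-1.9510 0.2994]
Step 4: x=[1.0385 5.2519] v=[-1.6613 0.1065]
Step 5: x=[0.7224 5.2027] v=[-1.2644 -0.1969]
Step 6: x=[0.5237 5.0610] v=[-0.7947 -0.5670]
Step 7: x=[0.4505 4.8232] v=[-0.2930 -0.9513]
Step 8: x=[0.4998 4.4996] v=[0.1973 -1.2945]
Max displacement = 2.5495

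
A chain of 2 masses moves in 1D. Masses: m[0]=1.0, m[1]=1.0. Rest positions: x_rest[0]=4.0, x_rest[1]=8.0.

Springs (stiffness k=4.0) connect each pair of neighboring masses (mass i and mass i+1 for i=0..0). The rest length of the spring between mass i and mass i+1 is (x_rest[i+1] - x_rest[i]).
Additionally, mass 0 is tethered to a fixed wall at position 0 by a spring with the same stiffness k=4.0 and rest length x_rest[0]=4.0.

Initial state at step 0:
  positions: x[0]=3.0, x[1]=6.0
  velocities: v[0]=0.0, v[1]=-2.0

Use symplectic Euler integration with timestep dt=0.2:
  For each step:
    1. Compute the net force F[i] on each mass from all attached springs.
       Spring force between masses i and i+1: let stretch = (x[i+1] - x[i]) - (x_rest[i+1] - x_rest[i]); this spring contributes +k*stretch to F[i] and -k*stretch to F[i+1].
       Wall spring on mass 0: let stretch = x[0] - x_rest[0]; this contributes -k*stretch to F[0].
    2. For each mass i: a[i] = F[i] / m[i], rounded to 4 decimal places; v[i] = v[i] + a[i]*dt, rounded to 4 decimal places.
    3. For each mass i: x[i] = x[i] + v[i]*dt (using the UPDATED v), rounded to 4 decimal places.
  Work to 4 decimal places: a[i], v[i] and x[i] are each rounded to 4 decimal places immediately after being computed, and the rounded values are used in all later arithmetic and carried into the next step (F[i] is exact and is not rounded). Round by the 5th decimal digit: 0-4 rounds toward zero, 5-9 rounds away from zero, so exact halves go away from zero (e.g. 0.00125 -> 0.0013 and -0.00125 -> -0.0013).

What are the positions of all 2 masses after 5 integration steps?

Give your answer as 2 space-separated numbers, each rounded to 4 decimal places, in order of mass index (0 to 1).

Answer: 2.8627 6.6173

Derivation:
Step 0: x=[3.0000 6.0000] v=[0.0000 -2.0000]
Step 1: x=[3.0000 5.7600] v=[0.0000 -1.2000]
Step 2: x=[2.9616 5.7184] v=[-0.1920 -0.2080]
Step 3: x=[2.8904 5.8757] v=[-0.3558 0.7866]
Step 4: x=[2.8344 6.1954] v=[-0.2799 1.5984]
Step 5: x=[2.8627 6.6173] v=[0.1414 2.1096]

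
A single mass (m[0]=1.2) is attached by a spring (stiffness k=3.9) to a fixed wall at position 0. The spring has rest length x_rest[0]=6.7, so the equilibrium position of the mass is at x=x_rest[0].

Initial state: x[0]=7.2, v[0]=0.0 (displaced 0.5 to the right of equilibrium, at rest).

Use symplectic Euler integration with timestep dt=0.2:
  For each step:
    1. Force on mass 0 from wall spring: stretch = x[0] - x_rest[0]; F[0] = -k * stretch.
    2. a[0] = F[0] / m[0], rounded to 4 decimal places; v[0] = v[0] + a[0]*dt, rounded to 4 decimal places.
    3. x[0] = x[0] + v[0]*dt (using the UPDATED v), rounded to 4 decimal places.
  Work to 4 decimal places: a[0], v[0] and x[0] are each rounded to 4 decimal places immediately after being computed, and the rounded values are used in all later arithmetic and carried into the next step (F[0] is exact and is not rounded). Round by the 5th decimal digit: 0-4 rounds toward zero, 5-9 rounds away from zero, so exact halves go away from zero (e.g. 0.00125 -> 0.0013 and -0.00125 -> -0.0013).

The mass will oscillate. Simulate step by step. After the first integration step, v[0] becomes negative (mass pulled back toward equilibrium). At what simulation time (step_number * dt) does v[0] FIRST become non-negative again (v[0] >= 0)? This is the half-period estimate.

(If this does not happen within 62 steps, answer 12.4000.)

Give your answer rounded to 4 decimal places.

Step 0: x=[7.2000] v=[0.0000]
Step 1: x=[7.1350] v=[-0.3250]
Step 2: x=[7.0134] v=[-0.6078]
Step 3: x=[6.8511] v=[-0.8115]
Step 4: x=[6.6692] v=[-0.9097]
Step 5: x=[6.4913] v=[-0.8897]
Step 6: x=[6.3405] v=[-0.7540]
Step 7: x=[6.2364] v=[-0.5203]
Step 8: x=[6.1926] v=[-0.2190]
Step 9: x=[6.2148] v=[0.1108]
First v>=0 after going negative at step 9, time=1.8000

Answer: 1.8000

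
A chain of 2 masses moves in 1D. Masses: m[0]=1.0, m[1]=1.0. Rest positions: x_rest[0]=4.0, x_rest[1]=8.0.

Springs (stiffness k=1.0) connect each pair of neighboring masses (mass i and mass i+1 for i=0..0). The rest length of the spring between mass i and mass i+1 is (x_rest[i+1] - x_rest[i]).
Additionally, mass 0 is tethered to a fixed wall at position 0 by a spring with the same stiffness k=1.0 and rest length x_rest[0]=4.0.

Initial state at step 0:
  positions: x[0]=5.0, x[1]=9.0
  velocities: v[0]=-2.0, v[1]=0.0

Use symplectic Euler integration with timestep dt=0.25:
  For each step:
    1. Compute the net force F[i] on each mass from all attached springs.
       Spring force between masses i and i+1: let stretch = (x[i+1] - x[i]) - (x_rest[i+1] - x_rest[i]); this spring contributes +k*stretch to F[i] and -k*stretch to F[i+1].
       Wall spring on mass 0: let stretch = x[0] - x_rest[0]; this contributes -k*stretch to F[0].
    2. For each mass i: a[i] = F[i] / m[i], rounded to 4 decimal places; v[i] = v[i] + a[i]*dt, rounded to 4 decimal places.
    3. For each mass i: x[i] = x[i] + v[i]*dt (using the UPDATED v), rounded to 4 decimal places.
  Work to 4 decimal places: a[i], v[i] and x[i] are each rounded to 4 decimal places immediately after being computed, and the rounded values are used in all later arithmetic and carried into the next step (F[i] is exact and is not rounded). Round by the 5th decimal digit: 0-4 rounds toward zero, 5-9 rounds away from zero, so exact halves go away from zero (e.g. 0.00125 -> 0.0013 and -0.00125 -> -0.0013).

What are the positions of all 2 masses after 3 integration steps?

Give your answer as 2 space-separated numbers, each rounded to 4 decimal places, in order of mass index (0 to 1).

Step 0: x=[5.0000 9.0000] v=[-2.0000 0.0000]
Step 1: x=[4.4375 9.0000] v=[-2.2500 0.0000]
Step 2: x=[3.8828 8.9649] v=[-2.2188 -0.1406]
Step 3: x=[3.4031 8.8621] v=[-1.9190 -0.4111]

Answer: 3.4031 8.8621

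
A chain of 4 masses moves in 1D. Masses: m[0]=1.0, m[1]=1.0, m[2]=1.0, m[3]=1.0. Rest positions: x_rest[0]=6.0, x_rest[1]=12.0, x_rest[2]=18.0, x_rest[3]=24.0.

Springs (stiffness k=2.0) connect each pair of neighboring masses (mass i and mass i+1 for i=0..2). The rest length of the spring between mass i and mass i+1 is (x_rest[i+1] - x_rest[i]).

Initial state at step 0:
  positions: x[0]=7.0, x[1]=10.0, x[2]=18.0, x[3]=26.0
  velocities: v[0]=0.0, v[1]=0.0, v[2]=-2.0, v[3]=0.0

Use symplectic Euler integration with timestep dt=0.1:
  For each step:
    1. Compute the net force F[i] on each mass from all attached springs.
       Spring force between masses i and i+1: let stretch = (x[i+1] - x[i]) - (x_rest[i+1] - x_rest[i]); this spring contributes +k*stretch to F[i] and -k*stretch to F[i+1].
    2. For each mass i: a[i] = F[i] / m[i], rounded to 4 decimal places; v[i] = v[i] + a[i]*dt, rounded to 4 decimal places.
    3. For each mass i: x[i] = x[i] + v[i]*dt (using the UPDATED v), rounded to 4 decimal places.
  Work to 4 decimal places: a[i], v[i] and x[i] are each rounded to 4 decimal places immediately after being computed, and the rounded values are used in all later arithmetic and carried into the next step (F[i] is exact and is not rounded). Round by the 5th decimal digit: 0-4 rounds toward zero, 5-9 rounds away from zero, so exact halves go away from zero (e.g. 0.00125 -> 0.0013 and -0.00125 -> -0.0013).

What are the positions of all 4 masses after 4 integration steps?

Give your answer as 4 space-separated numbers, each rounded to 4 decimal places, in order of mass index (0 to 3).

Step 0: x=[7.0000 10.0000 18.0000 26.0000] v=[0.0000 0.0000 -2.0000 0.0000]
Step 1: x=[6.9400 10.1000 17.8000 25.9600] v=[-0.6000 1.0000 -2.0000 -0.4000]
Step 2: x=[6.8232 10.2908 17.6092 25.8768] v=[-1.1680 1.9080 -1.9080 -0.8320]
Step 3: x=[6.6558 10.5586 17.4374 25.7483] v=[-1.6745 2.6782 -1.7182 -1.2855]
Step 4: x=[6.4464 10.8859 17.2942 25.5735] v=[-2.0939 3.2734 -1.4318 -1.7477]

Answer: 6.4464 10.8859 17.2942 25.5735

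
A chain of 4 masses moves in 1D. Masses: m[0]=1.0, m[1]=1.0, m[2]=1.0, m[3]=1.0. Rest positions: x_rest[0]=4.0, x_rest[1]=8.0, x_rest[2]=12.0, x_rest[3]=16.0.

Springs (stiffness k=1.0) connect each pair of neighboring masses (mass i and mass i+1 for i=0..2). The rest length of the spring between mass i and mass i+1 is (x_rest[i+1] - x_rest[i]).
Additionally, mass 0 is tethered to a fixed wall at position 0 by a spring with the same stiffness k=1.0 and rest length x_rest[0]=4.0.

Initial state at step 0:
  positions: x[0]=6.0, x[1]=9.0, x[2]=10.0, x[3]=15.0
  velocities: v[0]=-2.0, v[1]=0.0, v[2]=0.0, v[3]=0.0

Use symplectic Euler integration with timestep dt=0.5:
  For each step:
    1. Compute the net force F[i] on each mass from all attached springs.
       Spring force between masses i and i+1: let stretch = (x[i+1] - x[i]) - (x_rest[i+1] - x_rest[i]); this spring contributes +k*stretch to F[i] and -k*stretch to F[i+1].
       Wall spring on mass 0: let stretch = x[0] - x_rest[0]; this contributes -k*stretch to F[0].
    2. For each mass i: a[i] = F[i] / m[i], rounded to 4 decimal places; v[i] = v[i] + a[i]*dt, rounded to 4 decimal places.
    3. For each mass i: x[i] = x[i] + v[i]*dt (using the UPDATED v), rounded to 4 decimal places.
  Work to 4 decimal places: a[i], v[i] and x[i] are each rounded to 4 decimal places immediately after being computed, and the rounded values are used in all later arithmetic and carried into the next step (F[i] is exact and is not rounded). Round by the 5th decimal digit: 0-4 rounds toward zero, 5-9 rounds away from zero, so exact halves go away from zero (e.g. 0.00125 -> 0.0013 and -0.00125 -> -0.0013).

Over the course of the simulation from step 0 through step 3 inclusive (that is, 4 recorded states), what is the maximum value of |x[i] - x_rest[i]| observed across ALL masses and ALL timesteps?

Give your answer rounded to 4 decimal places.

Step 0: x=[6.0000 9.0000 10.0000 15.0000] v=[-2.0000 0.0000 0.0000 0.0000]
Step 1: x=[4.2500 8.5000 11.0000 14.7500] v=[-3.5000 -1.0000 2.0000 -0.5000]
Step 2: x=[2.5000 7.5625 12.3125 14.5625] v=[-3.5000 -1.8750 2.6250 -0.3750]
Step 3: x=[1.3906 6.5469 13.0000 14.8125] v=[-2.2188 -2.0313 1.3750 0.5000]
Max displacement = 2.6094

Answer: 2.6094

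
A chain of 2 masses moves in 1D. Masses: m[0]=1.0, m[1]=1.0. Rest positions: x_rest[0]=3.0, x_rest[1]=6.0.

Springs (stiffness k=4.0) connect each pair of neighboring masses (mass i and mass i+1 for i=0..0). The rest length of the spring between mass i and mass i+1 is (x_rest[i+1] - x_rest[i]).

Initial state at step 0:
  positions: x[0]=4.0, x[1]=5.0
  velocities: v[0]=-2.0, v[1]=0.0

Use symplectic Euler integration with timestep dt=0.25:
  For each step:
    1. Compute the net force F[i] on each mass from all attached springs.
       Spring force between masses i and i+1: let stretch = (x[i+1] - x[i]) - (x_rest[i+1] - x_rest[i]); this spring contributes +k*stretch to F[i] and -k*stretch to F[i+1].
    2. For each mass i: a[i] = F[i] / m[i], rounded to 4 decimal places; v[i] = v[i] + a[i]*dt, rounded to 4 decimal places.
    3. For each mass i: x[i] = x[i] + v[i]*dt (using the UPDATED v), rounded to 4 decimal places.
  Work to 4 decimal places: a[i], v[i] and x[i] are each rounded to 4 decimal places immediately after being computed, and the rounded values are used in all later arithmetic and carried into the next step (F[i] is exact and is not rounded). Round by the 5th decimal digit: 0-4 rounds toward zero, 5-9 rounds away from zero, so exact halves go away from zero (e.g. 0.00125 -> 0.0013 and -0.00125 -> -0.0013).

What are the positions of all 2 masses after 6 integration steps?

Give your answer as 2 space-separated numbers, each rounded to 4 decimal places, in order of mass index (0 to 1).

Step 0: x=[4.0000 5.0000] v=[-2.0000 0.0000]
Step 1: x=[3.0000 5.5000] v=[-4.0000 2.0000]
Step 2: x=[1.8750 6.1250] v=[-4.5000 2.5000]
Step 3: x=[1.0625 6.4375] v=[-3.2500 1.2500]
Step 4: x=[0.8438 6.1563] v=[-0.8750 -1.1250]
Step 5: x=[1.2032 5.2969] v=[1.4375 -3.4375]
Step 6: x=[1.8360 4.1641] v=[2.5312 -4.5312]

Answer: 1.8360 4.1641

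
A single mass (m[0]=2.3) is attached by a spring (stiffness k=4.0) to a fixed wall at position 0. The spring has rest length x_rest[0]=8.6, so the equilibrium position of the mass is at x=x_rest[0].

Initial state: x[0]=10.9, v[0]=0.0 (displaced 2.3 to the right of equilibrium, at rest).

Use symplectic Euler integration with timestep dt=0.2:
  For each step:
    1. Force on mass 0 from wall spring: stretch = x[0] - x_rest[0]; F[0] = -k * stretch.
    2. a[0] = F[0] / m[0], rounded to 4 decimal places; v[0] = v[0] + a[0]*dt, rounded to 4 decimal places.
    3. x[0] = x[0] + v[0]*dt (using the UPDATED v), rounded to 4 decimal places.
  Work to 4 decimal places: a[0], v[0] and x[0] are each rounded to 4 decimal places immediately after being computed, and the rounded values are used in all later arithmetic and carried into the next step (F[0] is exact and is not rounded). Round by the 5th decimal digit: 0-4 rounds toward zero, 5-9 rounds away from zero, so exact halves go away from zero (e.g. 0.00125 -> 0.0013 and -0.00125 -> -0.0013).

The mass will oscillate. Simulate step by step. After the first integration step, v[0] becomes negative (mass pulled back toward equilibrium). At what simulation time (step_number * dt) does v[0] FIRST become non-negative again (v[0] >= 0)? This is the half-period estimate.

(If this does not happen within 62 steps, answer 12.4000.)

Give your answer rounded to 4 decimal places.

Answer: 2.4000

Derivation:
Step 0: x=[10.9000] v=[0.0000]
Step 1: x=[10.7400] v=[-0.8000]
Step 2: x=[10.4311] v=[-1.5443]
Step 3: x=[9.9949] v=[-2.1812]
Step 4: x=[9.4616] v=[-2.6664]
Step 5: x=[8.8684] v=[-2.9661]
Step 6: x=[8.2565] v=[-3.0595]
Step 7: x=[7.6685] v=[-2.9400]
Step 8: x=[7.1453] v=[-2.6160]
Step 9: x=[6.7233] v=[-2.1100]
Step 10: x=[6.4319] v=[-1.4572]
Step 11: x=[6.2913] v=[-0.7031]
Step 12: x=[6.3113] v=[0.0999]
First v>=0 after going negative at step 12, time=2.4000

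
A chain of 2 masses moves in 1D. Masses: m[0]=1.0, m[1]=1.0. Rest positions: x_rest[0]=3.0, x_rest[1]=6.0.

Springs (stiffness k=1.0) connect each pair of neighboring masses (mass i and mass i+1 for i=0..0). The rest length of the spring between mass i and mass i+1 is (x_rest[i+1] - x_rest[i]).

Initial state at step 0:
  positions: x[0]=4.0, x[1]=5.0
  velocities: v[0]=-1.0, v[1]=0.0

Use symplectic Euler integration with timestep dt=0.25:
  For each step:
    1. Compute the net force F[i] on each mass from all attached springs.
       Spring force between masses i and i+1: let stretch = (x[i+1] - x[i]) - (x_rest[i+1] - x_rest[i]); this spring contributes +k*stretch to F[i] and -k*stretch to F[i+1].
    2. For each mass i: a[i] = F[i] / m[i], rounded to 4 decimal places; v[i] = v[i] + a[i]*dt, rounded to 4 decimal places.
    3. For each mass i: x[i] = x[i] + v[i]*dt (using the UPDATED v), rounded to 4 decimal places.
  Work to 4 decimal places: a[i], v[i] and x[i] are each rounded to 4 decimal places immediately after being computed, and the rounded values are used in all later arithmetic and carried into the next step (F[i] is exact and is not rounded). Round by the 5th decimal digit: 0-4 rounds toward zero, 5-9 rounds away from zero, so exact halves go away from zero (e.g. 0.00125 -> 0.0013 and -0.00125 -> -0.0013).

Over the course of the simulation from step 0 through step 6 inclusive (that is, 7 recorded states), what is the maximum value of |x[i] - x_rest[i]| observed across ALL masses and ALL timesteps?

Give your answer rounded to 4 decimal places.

Answer: 1.7386

Derivation:
Step 0: x=[4.0000 5.0000] v=[-1.0000 0.0000]
Step 1: x=[3.6250 5.1250] v=[-1.5000 0.5000]
Step 2: x=[3.1563 5.3438] v=[-1.8750 0.8750]
Step 3: x=[2.6368 5.6133] v=[-2.0781 1.0781]
Step 4: x=[2.1158 5.8843] v=[-2.0840 1.0840]
Step 5: x=[1.6428 6.1073] v=[-1.8919 0.8919]
Step 6: x=[1.2614 6.2388] v=[-1.5258 0.5258]
Max displacement = 1.7386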